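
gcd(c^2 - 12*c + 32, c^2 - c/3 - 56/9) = 1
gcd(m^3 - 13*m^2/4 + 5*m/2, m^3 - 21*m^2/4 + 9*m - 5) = m^2 - 13*m/4 + 5/2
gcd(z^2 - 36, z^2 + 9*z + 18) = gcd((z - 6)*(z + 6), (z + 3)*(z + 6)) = z + 6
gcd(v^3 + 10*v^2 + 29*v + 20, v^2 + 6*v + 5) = v^2 + 6*v + 5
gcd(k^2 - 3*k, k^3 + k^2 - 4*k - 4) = 1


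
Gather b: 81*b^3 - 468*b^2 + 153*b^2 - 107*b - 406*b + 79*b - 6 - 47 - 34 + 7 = 81*b^3 - 315*b^2 - 434*b - 80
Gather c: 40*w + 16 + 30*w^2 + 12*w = 30*w^2 + 52*w + 16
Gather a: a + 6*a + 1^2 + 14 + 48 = 7*a + 63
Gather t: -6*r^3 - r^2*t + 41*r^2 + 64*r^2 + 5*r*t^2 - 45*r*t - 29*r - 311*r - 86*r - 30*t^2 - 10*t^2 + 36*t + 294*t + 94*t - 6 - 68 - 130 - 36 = -6*r^3 + 105*r^2 - 426*r + t^2*(5*r - 40) + t*(-r^2 - 45*r + 424) - 240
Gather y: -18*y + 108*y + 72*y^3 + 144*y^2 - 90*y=72*y^3 + 144*y^2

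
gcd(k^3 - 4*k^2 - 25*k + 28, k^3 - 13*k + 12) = k^2 + 3*k - 4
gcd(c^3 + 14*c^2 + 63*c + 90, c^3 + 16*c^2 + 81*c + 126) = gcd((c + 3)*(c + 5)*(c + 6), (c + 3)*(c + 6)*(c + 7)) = c^2 + 9*c + 18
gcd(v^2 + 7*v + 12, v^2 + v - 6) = v + 3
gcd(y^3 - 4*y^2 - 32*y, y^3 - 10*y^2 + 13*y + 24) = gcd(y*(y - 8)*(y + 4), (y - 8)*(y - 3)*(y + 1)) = y - 8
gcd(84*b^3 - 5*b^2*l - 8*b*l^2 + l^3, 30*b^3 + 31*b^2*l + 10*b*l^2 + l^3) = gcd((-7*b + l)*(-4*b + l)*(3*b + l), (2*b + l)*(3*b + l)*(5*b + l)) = 3*b + l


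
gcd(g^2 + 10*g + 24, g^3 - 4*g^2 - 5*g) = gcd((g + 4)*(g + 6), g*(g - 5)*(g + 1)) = 1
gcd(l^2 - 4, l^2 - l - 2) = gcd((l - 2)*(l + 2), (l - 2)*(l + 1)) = l - 2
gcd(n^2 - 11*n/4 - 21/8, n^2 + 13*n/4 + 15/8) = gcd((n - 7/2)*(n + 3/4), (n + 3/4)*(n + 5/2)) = n + 3/4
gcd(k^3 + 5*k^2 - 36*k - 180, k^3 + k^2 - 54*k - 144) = k + 6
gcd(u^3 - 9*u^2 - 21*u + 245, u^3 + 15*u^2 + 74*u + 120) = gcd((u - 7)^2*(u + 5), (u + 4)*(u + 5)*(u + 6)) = u + 5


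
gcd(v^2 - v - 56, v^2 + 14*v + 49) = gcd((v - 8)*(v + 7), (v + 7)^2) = v + 7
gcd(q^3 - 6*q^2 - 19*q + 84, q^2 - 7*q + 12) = q - 3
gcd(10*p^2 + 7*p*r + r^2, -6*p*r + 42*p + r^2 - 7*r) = 1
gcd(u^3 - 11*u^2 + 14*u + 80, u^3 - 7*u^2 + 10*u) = u - 5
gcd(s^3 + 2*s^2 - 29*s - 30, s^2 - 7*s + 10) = s - 5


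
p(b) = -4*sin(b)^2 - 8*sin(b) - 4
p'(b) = -8*sin(b)*cos(b) - 8*cos(b)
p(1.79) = -15.62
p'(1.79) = 3.44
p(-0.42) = -1.40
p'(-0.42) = -4.33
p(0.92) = -12.90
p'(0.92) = -8.70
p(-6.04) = -6.16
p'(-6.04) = -9.63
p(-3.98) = -12.16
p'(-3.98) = 9.33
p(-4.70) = -16.00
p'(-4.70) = 0.20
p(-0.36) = -1.68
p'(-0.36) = -4.85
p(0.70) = -10.81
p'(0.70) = -10.06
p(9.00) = -7.98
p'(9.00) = 10.29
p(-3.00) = -2.95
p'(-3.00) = 6.80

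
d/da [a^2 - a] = 2*a - 1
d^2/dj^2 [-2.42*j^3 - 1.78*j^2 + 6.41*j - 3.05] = -14.52*j - 3.56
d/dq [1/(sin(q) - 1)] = -cos(q)/(sin(q) - 1)^2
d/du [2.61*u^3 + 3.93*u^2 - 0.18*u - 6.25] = 7.83*u^2 + 7.86*u - 0.18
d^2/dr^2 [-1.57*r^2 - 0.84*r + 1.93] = -3.14000000000000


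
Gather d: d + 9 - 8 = d + 1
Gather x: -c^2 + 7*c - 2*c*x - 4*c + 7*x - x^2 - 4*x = -c^2 + 3*c - x^2 + x*(3 - 2*c)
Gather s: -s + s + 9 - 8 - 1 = 0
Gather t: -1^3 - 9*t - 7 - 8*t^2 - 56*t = -8*t^2 - 65*t - 8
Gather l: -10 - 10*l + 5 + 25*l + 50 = 15*l + 45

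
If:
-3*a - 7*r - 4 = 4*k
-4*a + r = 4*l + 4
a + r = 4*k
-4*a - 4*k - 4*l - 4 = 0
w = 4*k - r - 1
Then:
No Solution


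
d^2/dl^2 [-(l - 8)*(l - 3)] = -2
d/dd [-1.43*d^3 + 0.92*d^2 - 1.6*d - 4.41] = -4.29*d^2 + 1.84*d - 1.6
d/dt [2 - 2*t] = -2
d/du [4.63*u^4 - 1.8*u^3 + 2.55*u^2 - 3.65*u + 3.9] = 18.52*u^3 - 5.4*u^2 + 5.1*u - 3.65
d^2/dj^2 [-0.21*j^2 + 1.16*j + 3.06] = -0.420000000000000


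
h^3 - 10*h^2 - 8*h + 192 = (h - 8)*(h - 6)*(h + 4)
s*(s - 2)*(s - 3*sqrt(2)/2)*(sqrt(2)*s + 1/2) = sqrt(2)*s^4 - 2*sqrt(2)*s^3 - 5*s^3/2 - 3*sqrt(2)*s^2/4 + 5*s^2 + 3*sqrt(2)*s/2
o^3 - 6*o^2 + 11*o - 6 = (o - 3)*(o - 2)*(o - 1)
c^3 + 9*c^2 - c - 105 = (c - 3)*(c + 5)*(c + 7)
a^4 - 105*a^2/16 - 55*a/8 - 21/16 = (a - 3)*(a + 1/4)*(a + 1)*(a + 7/4)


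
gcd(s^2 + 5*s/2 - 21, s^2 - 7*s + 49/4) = s - 7/2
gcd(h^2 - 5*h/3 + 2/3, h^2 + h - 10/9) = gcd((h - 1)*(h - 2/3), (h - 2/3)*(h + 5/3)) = h - 2/3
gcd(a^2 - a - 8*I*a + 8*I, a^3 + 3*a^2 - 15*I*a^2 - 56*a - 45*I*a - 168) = a - 8*I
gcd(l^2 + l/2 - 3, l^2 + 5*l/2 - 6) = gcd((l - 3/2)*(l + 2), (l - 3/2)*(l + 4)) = l - 3/2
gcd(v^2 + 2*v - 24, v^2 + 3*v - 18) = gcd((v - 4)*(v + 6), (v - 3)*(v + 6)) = v + 6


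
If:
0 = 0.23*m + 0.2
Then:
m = -0.87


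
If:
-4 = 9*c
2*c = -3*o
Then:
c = -4/9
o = 8/27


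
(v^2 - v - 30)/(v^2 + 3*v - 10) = (v - 6)/(v - 2)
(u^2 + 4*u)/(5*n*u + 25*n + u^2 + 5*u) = u*(u + 4)/(5*n*u + 25*n + u^2 + 5*u)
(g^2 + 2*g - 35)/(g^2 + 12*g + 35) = (g - 5)/(g + 5)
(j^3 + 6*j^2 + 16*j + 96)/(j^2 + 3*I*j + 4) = (j^2 + j*(6 - 4*I) - 24*I)/(j - I)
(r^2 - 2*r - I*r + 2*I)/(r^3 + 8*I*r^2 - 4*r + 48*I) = (r^2 - 2*r - I*r + 2*I)/(r^3 + 8*I*r^2 - 4*r + 48*I)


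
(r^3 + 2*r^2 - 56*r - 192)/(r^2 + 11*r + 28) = (r^2 - 2*r - 48)/(r + 7)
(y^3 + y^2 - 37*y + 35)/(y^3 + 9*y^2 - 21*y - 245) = (y - 1)/(y + 7)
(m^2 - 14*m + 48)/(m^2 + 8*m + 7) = (m^2 - 14*m + 48)/(m^2 + 8*m + 7)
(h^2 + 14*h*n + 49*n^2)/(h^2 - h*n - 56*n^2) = (h + 7*n)/(h - 8*n)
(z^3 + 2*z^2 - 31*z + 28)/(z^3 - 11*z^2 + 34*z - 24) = (z + 7)/(z - 6)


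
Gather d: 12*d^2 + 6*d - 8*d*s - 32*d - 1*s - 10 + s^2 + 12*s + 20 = 12*d^2 + d*(-8*s - 26) + s^2 + 11*s + 10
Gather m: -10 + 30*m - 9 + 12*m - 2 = 42*m - 21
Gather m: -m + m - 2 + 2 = 0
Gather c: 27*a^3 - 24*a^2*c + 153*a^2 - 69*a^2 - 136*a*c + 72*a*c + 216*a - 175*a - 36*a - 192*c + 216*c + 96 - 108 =27*a^3 + 84*a^2 + 5*a + c*(-24*a^2 - 64*a + 24) - 12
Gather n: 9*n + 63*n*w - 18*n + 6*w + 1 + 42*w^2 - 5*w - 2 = n*(63*w - 9) + 42*w^2 + w - 1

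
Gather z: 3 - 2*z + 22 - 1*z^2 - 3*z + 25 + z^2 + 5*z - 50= 0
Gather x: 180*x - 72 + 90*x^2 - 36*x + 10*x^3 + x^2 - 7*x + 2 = 10*x^3 + 91*x^2 + 137*x - 70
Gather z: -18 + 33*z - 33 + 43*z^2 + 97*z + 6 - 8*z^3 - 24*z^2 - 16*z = -8*z^3 + 19*z^2 + 114*z - 45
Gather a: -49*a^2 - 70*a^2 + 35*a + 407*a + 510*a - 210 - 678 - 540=-119*a^2 + 952*a - 1428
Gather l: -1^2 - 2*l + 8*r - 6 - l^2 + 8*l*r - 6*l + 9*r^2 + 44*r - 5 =-l^2 + l*(8*r - 8) + 9*r^2 + 52*r - 12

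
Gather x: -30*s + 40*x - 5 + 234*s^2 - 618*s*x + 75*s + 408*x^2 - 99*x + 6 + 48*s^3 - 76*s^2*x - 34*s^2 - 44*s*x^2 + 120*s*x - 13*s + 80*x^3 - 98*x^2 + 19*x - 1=48*s^3 + 200*s^2 + 32*s + 80*x^3 + x^2*(310 - 44*s) + x*(-76*s^2 - 498*s - 40)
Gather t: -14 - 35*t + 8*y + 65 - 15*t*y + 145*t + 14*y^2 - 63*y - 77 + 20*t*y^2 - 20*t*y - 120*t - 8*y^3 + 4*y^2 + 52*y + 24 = t*(20*y^2 - 35*y - 10) - 8*y^3 + 18*y^2 - 3*y - 2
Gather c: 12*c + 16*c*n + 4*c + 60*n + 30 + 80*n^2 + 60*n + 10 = c*(16*n + 16) + 80*n^2 + 120*n + 40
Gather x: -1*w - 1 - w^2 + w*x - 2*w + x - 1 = -w^2 - 3*w + x*(w + 1) - 2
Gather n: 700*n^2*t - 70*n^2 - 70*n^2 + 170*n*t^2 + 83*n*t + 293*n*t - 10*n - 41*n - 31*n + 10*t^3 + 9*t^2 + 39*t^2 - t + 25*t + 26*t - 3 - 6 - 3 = n^2*(700*t - 140) + n*(170*t^2 + 376*t - 82) + 10*t^3 + 48*t^2 + 50*t - 12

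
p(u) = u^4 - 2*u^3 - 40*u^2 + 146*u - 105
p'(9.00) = 1856.00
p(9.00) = 3072.00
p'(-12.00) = -6670.00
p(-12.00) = 16575.00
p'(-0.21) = 162.50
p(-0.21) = -137.40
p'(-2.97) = 225.88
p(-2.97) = -761.25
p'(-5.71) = -337.50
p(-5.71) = -807.46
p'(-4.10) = 97.46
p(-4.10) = -955.58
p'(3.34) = -39.09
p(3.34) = -13.66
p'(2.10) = -11.42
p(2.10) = 26.13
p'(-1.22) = 227.41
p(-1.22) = -336.81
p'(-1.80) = 247.23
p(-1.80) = -475.24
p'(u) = 4*u^3 - 6*u^2 - 80*u + 146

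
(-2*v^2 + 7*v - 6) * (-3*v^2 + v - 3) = 6*v^4 - 23*v^3 + 31*v^2 - 27*v + 18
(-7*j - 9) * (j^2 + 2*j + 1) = -7*j^3 - 23*j^2 - 25*j - 9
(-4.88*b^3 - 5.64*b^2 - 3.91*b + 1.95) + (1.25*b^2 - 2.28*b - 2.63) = -4.88*b^3 - 4.39*b^2 - 6.19*b - 0.68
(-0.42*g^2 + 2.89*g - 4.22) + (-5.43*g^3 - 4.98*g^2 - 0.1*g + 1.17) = -5.43*g^3 - 5.4*g^2 + 2.79*g - 3.05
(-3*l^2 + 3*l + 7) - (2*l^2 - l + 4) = -5*l^2 + 4*l + 3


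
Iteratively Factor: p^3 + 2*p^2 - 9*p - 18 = (p - 3)*(p^2 + 5*p + 6) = (p - 3)*(p + 2)*(p + 3)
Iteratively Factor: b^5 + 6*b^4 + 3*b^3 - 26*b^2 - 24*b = (b + 1)*(b^4 + 5*b^3 - 2*b^2 - 24*b) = (b - 2)*(b + 1)*(b^3 + 7*b^2 + 12*b) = (b - 2)*(b + 1)*(b + 3)*(b^2 + 4*b) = b*(b - 2)*(b + 1)*(b + 3)*(b + 4)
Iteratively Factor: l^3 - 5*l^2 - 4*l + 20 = (l - 5)*(l^2 - 4) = (l - 5)*(l - 2)*(l + 2)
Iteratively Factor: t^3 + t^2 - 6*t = (t)*(t^2 + t - 6) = t*(t - 2)*(t + 3)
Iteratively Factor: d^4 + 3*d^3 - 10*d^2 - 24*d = (d - 3)*(d^3 + 6*d^2 + 8*d) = (d - 3)*(d + 4)*(d^2 + 2*d) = d*(d - 3)*(d + 4)*(d + 2)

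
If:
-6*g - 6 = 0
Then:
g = -1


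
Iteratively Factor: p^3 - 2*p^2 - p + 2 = (p + 1)*(p^2 - 3*p + 2) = (p - 1)*(p + 1)*(p - 2)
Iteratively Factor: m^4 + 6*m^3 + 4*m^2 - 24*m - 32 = (m - 2)*(m^3 + 8*m^2 + 20*m + 16) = (m - 2)*(m + 2)*(m^2 + 6*m + 8) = (m - 2)*(m + 2)*(m + 4)*(m + 2)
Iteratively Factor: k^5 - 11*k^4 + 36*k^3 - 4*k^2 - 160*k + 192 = (k - 2)*(k^4 - 9*k^3 + 18*k^2 + 32*k - 96) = (k - 3)*(k - 2)*(k^3 - 6*k^2 + 32) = (k - 4)*(k - 3)*(k - 2)*(k^2 - 2*k - 8) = (k - 4)^2*(k - 3)*(k - 2)*(k + 2)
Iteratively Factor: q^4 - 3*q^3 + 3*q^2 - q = (q - 1)*(q^3 - 2*q^2 + q) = q*(q - 1)*(q^2 - 2*q + 1) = q*(q - 1)^2*(q - 1)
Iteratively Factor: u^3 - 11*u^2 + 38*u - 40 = (u - 5)*(u^2 - 6*u + 8) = (u - 5)*(u - 2)*(u - 4)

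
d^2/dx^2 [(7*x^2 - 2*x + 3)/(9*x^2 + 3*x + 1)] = 2*(-351*x^3 + 540*x^2 + 297*x + 13)/(729*x^6 + 729*x^5 + 486*x^4 + 189*x^3 + 54*x^2 + 9*x + 1)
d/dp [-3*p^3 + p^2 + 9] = p*(2 - 9*p)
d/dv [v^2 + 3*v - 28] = 2*v + 3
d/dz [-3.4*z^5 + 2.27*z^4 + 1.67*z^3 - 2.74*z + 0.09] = -17.0*z^4 + 9.08*z^3 + 5.01*z^2 - 2.74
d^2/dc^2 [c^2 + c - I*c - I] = 2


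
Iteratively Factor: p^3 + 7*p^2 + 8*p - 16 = (p + 4)*(p^2 + 3*p - 4) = (p - 1)*(p + 4)*(p + 4)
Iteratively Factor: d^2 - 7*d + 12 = (d - 4)*(d - 3)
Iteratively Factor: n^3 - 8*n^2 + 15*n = (n - 3)*(n^2 - 5*n) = n*(n - 3)*(n - 5)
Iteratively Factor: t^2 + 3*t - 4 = (t + 4)*(t - 1)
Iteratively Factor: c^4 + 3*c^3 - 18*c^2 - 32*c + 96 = (c + 4)*(c^3 - c^2 - 14*c + 24) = (c - 2)*(c + 4)*(c^2 + c - 12) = (c - 2)*(c + 4)^2*(c - 3)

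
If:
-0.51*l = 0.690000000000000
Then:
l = -1.35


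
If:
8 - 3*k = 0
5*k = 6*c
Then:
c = 20/9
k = 8/3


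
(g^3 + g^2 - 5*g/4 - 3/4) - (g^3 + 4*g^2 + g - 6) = -3*g^2 - 9*g/4 + 21/4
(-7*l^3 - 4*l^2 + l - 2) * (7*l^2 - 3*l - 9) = -49*l^5 - 7*l^4 + 82*l^3 + 19*l^2 - 3*l + 18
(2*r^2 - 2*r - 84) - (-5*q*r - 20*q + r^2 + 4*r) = 5*q*r + 20*q + r^2 - 6*r - 84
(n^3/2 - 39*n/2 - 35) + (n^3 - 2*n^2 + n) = 3*n^3/2 - 2*n^2 - 37*n/2 - 35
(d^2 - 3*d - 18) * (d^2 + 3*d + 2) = d^4 - 25*d^2 - 60*d - 36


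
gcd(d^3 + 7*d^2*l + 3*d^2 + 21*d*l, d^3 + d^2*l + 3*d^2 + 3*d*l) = d^2 + 3*d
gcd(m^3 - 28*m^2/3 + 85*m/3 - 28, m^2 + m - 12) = m - 3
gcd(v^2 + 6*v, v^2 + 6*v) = v^2 + 6*v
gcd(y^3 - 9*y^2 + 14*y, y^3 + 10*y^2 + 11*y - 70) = y - 2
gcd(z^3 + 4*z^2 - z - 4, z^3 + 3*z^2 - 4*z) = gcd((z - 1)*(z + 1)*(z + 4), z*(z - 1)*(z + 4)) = z^2 + 3*z - 4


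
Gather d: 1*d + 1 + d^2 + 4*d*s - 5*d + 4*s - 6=d^2 + d*(4*s - 4) + 4*s - 5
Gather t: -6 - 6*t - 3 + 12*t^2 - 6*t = 12*t^2 - 12*t - 9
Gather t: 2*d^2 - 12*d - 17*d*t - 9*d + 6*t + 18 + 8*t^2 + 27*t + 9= 2*d^2 - 21*d + 8*t^2 + t*(33 - 17*d) + 27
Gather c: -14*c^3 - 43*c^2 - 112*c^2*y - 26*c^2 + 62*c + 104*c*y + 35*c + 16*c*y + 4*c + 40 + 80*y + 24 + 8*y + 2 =-14*c^3 + c^2*(-112*y - 69) + c*(120*y + 101) + 88*y + 66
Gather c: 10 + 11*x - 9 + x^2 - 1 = x^2 + 11*x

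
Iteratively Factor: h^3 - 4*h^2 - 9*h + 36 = (h - 3)*(h^2 - h - 12) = (h - 4)*(h - 3)*(h + 3)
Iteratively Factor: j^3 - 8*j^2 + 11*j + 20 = (j + 1)*(j^2 - 9*j + 20) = (j - 4)*(j + 1)*(j - 5)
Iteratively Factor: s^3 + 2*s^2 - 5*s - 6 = (s + 3)*(s^2 - s - 2) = (s - 2)*(s + 3)*(s + 1)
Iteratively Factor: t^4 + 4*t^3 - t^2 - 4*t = (t - 1)*(t^3 + 5*t^2 + 4*t) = (t - 1)*(t + 1)*(t^2 + 4*t) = (t - 1)*(t + 1)*(t + 4)*(t)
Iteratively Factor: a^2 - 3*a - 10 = (a + 2)*(a - 5)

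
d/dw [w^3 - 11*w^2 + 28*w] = 3*w^2 - 22*w + 28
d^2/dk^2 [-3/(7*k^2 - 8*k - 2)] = 6*(-49*k^2 + 56*k + 4*(7*k - 4)^2 + 14)/(-7*k^2 + 8*k + 2)^3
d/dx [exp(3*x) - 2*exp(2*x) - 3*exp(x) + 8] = (3*exp(2*x) - 4*exp(x) - 3)*exp(x)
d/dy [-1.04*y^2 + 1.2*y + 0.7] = 1.2 - 2.08*y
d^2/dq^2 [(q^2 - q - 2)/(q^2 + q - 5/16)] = 32*(-512*q^3 - 1296*q^2 - 1776*q - 727)/(4096*q^6 + 12288*q^5 + 8448*q^4 - 3584*q^3 - 2640*q^2 + 1200*q - 125)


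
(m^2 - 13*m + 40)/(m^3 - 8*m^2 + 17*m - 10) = (m - 8)/(m^2 - 3*m + 2)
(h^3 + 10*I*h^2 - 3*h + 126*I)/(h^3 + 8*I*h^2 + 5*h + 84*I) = (h + 6*I)/(h + 4*I)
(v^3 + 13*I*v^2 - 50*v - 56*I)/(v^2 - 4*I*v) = (v^3 + 13*I*v^2 - 50*v - 56*I)/(v*(v - 4*I))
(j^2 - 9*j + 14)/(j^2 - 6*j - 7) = (j - 2)/(j + 1)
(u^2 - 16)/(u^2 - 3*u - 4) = (u + 4)/(u + 1)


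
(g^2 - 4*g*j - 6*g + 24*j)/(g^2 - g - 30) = (g - 4*j)/(g + 5)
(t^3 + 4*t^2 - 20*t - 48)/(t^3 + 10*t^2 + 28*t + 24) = (t - 4)/(t + 2)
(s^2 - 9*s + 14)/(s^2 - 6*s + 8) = (s - 7)/(s - 4)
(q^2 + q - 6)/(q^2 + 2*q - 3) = (q - 2)/(q - 1)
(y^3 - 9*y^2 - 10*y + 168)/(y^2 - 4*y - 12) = (y^2 - 3*y - 28)/(y + 2)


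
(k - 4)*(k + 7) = k^2 + 3*k - 28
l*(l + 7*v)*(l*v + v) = l^3*v + 7*l^2*v^2 + l^2*v + 7*l*v^2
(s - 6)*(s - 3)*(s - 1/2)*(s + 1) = s^4 - 17*s^3/2 + 13*s^2 + 27*s/2 - 9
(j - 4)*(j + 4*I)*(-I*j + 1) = -I*j^3 + 5*j^2 + 4*I*j^2 - 20*j + 4*I*j - 16*I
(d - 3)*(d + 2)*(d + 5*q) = d^3 + 5*d^2*q - d^2 - 5*d*q - 6*d - 30*q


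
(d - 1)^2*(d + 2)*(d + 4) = d^4 + 4*d^3 - 3*d^2 - 10*d + 8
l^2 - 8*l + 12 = (l - 6)*(l - 2)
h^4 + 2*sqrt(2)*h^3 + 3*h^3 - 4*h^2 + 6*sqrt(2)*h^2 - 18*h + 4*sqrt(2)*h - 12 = (h + 1)*(h + 2)*(h - sqrt(2))*(h + 3*sqrt(2))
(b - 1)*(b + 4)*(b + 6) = b^3 + 9*b^2 + 14*b - 24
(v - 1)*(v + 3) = v^2 + 2*v - 3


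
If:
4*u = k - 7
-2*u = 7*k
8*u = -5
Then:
No Solution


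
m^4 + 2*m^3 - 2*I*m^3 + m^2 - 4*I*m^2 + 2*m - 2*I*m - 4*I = (m + 2)*(m - 2*I)*(m - I)*(m + I)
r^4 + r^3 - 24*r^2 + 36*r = r*(r - 3)*(r - 2)*(r + 6)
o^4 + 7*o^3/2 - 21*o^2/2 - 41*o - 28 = (o - 7/2)*(o + 1)*(o + 2)*(o + 4)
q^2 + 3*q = q*(q + 3)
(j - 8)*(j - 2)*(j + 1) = j^3 - 9*j^2 + 6*j + 16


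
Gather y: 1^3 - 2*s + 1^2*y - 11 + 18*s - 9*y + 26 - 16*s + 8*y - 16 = 0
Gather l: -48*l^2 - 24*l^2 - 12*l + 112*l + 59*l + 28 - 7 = -72*l^2 + 159*l + 21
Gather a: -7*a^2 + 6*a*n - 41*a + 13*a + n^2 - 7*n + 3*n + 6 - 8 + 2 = -7*a^2 + a*(6*n - 28) + n^2 - 4*n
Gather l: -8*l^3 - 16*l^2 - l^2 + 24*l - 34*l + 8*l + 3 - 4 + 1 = -8*l^3 - 17*l^2 - 2*l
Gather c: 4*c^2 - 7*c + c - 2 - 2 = 4*c^2 - 6*c - 4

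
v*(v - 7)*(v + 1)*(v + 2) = v^4 - 4*v^3 - 19*v^2 - 14*v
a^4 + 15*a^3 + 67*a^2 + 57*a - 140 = (a - 1)*(a + 4)*(a + 5)*(a + 7)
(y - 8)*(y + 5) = y^2 - 3*y - 40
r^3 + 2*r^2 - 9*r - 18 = (r - 3)*(r + 2)*(r + 3)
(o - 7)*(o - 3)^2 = o^3 - 13*o^2 + 51*o - 63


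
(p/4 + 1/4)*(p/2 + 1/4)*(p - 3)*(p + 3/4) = p^4/8 - 3*p^3/32 - 41*p^2/64 - 9*p/16 - 9/64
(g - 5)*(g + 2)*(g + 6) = g^3 + 3*g^2 - 28*g - 60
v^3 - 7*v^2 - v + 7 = (v - 7)*(v - 1)*(v + 1)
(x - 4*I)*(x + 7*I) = x^2 + 3*I*x + 28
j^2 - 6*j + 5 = (j - 5)*(j - 1)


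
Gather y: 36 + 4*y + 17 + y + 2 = 5*y + 55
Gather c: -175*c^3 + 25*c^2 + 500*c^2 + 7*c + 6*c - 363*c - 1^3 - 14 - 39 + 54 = -175*c^3 + 525*c^2 - 350*c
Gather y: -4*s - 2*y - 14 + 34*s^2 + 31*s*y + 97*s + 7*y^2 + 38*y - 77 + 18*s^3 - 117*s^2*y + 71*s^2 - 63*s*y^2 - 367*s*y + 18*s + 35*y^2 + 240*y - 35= 18*s^3 + 105*s^2 + 111*s + y^2*(42 - 63*s) + y*(-117*s^2 - 336*s + 276) - 126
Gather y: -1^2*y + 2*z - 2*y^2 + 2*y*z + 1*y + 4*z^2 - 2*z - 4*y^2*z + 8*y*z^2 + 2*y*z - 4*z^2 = y^2*(-4*z - 2) + y*(8*z^2 + 4*z)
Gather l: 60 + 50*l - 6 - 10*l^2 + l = -10*l^2 + 51*l + 54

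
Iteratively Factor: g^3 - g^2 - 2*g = (g)*(g^2 - g - 2) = g*(g - 2)*(g + 1)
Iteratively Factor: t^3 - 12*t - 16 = (t + 2)*(t^2 - 2*t - 8) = (t - 4)*(t + 2)*(t + 2)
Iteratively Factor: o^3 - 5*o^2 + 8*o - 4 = (o - 1)*(o^2 - 4*o + 4) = (o - 2)*(o - 1)*(o - 2)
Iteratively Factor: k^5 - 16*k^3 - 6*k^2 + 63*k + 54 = (k - 3)*(k^4 + 3*k^3 - 7*k^2 - 27*k - 18) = (k - 3)*(k + 3)*(k^3 - 7*k - 6) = (k - 3)^2*(k + 3)*(k^2 + 3*k + 2) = (k - 3)^2*(k + 1)*(k + 3)*(k + 2)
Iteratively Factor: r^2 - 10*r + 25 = (r - 5)*(r - 5)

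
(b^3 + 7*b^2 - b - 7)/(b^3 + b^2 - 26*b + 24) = (b^2 + 8*b + 7)/(b^2 + 2*b - 24)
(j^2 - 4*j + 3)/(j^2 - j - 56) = (-j^2 + 4*j - 3)/(-j^2 + j + 56)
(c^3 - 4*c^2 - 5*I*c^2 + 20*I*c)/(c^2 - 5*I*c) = c - 4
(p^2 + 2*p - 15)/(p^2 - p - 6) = (p + 5)/(p + 2)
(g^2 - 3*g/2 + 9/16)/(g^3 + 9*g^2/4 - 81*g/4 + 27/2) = (g - 3/4)/(g^2 + 3*g - 18)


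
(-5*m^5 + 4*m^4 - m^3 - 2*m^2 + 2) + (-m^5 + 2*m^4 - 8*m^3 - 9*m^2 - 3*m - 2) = -6*m^5 + 6*m^4 - 9*m^3 - 11*m^2 - 3*m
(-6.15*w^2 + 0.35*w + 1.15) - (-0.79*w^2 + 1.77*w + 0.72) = -5.36*w^2 - 1.42*w + 0.43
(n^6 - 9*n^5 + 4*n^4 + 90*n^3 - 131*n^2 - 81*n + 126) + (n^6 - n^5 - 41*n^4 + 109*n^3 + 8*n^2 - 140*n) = 2*n^6 - 10*n^5 - 37*n^4 + 199*n^3 - 123*n^2 - 221*n + 126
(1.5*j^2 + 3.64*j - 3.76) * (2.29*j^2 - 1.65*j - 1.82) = 3.435*j^4 + 5.8606*j^3 - 17.3464*j^2 - 0.420800000000001*j + 6.8432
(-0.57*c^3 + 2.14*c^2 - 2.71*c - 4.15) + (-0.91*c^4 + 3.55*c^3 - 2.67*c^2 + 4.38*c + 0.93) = -0.91*c^4 + 2.98*c^3 - 0.53*c^2 + 1.67*c - 3.22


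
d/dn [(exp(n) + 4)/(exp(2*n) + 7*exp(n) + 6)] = (-(exp(n) + 4)*(2*exp(n) + 7) + exp(2*n) + 7*exp(n) + 6)*exp(n)/(exp(2*n) + 7*exp(n) + 6)^2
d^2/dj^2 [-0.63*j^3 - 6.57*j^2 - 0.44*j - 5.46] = -3.78*j - 13.14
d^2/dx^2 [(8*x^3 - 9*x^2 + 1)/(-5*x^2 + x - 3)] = 2*(157*x^3 - 408*x^2 - 201*x + 95)/(125*x^6 - 75*x^5 + 240*x^4 - 91*x^3 + 144*x^2 - 27*x + 27)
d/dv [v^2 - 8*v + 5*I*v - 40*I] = 2*v - 8 + 5*I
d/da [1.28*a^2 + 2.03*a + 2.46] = 2.56*a + 2.03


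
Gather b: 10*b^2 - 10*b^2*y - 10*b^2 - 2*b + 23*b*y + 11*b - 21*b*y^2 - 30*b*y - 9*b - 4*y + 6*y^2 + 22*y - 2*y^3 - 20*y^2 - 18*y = -10*b^2*y + b*(-21*y^2 - 7*y) - 2*y^3 - 14*y^2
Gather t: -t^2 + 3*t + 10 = -t^2 + 3*t + 10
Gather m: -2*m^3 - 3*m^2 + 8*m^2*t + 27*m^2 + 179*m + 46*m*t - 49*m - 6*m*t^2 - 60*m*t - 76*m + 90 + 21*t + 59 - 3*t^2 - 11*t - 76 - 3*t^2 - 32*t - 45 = -2*m^3 + m^2*(8*t + 24) + m*(-6*t^2 - 14*t + 54) - 6*t^2 - 22*t + 28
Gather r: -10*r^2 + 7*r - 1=-10*r^2 + 7*r - 1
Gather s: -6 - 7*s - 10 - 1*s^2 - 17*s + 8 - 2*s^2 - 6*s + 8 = -3*s^2 - 30*s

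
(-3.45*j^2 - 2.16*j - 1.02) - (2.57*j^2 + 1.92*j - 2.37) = -6.02*j^2 - 4.08*j + 1.35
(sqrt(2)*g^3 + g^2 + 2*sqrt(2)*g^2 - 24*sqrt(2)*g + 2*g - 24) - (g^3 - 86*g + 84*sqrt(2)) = -g^3 + sqrt(2)*g^3 + g^2 + 2*sqrt(2)*g^2 - 24*sqrt(2)*g + 88*g - 84*sqrt(2) - 24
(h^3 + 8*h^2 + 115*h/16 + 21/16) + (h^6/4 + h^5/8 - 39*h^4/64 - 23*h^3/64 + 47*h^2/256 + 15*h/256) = h^6/4 + h^5/8 - 39*h^4/64 + 41*h^3/64 + 2095*h^2/256 + 1855*h/256 + 21/16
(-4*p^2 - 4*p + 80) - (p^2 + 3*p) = -5*p^2 - 7*p + 80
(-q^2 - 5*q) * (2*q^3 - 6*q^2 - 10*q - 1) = -2*q^5 - 4*q^4 + 40*q^3 + 51*q^2 + 5*q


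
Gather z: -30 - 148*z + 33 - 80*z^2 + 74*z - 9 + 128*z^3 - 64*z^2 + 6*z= 128*z^3 - 144*z^2 - 68*z - 6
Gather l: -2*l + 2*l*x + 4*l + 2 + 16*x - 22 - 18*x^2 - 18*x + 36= l*(2*x + 2) - 18*x^2 - 2*x + 16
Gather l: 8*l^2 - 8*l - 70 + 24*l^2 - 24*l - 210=32*l^2 - 32*l - 280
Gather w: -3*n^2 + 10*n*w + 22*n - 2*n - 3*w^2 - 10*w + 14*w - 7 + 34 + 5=-3*n^2 + 20*n - 3*w^2 + w*(10*n + 4) + 32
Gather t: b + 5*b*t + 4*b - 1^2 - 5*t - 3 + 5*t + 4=5*b*t + 5*b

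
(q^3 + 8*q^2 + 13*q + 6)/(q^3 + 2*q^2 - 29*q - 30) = (q + 1)/(q - 5)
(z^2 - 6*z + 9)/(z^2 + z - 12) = (z - 3)/(z + 4)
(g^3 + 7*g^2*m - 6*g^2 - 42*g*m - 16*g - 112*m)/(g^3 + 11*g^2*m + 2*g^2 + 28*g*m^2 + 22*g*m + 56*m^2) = (g - 8)/(g + 4*m)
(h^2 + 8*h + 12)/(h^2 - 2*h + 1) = (h^2 + 8*h + 12)/(h^2 - 2*h + 1)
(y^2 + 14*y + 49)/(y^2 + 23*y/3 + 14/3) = 3*(y + 7)/(3*y + 2)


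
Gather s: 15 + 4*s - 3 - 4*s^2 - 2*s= -4*s^2 + 2*s + 12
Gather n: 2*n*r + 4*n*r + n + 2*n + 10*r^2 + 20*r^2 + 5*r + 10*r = n*(6*r + 3) + 30*r^2 + 15*r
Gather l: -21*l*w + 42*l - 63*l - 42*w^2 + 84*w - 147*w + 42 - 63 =l*(-21*w - 21) - 42*w^2 - 63*w - 21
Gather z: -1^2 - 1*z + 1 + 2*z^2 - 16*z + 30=2*z^2 - 17*z + 30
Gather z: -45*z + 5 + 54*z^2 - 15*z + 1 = 54*z^2 - 60*z + 6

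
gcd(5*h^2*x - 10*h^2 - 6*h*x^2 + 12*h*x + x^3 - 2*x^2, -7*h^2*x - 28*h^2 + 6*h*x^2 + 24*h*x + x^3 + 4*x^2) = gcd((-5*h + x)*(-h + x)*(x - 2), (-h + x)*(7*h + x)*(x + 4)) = -h + x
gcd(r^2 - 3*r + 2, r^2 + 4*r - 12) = r - 2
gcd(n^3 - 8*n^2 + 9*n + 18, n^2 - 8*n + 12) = n - 6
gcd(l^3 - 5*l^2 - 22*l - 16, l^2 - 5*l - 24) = l - 8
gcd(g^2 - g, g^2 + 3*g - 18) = 1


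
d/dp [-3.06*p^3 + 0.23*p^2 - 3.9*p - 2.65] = -9.18*p^2 + 0.46*p - 3.9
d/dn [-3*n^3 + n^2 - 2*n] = -9*n^2 + 2*n - 2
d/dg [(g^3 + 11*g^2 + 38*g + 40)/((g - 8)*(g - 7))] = (g^4 - 30*g^3 - 35*g^2 + 1152*g + 2728)/(g^4 - 30*g^3 + 337*g^2 - 1680*g + 3136)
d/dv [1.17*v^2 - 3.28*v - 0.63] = 2.34*v - 3.28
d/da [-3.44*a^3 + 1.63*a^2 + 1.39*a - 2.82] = -10.32*a^2 + 3.26*a + 1.39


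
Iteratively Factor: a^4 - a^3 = (a)*(a^3 - a^2) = a^2*(a^2 - a) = a^2*(a - 1)*(a)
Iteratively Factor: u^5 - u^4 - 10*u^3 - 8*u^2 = (u)*(u^4 - u^3 - 10*u^2 - 8*u) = u*(u - 4)*(u^3 + 3*u^2 + 2*u) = u*(u - 4)*(u + 2)*(u^2 + u) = u^2*(u - 4)*(u + 2)*(u + 1)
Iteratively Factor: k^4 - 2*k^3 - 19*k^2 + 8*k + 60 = (k + 3)*(k^3 - 5*k^2 - 4*k + 20) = (k + 2)*(k + 3)*(k^2 - 7*k + 10) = (k - 2)*(k + 2)*(k + 3)*(k - 5)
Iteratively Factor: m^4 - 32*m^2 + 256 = (m + 4)*(m^3 - 4*m^2 - 16*m + 64) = (m - 4)*(m + 4)*(m^2 - 16) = (m - 4)^2*(m + 4)*(m + 4)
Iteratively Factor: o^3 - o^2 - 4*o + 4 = (o - 1)*(o^2 - 4) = (o - 2)*(o - 1)*(o + 2)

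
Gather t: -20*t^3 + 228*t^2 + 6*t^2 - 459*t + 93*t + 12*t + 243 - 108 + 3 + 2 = -20*t^3 + 234*t^2 - 354*t + 140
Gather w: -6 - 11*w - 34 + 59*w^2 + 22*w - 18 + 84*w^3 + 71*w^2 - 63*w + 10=84*w^3 + 130*w^2 - 52*w - 48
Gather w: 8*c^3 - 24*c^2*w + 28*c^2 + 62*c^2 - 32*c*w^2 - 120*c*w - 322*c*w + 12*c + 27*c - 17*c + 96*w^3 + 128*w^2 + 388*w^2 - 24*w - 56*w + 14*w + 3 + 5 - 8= 8*c^3 + 90*c^2 + 22*c + 96*w^3 + w^2*(516 - 32*c) + w*(-24*c^2 - 442*c - 66)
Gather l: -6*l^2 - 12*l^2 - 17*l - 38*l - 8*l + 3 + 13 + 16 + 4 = -18*l^2 - 63*l + 36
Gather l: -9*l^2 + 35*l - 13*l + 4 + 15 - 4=-9*l^2 + 22*l + 15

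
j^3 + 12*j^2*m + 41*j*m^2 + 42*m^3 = (j + 2*m)*(j + 3*m)*(j + 7*m)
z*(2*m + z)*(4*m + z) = 8*m^2*z + 6*m*z^2 + z^3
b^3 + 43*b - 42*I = (b - 6*I)*(b - I)*(b + 7*I)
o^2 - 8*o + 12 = (o - 6)*(o - 2)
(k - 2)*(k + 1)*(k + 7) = k^3 + 6*k^2 - 9*k - 14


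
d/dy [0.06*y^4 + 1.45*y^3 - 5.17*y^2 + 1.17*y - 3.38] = 0.24*y^3 + 4.35*y^2 - 10.34*y + 1.17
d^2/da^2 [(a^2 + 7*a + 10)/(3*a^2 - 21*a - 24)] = 4*(7*a^3 + 27*a^2 - 21*a + 121)/(3*(a^6 - 21*a^5 + 123*a^4 - 7*a^3 - 984*a^2 - 1344*a - 512))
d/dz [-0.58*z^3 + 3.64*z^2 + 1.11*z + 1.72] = -1.74*z^2 + 7.28*z + 1.11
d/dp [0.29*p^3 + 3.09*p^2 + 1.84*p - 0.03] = 0.87*p^2 + 6.18*p + 1.84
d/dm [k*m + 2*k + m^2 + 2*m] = k + 2*m + 2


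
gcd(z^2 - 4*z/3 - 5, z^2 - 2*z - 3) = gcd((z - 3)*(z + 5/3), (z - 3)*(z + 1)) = z - 3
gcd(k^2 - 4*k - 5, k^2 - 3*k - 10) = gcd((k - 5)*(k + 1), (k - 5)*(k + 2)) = k - 5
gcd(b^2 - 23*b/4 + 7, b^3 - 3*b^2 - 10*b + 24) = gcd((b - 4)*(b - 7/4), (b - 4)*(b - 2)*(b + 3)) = b - 4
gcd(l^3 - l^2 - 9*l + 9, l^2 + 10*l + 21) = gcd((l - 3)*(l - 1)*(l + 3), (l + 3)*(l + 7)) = l + 3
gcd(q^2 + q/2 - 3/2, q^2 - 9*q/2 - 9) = q + 3/2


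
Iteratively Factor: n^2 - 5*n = (n)*(n - 5)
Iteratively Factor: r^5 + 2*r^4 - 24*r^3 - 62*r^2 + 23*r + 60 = (r + 1)*(r^4 + r^3 - 25*r^2 - 37*r + 60) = (r + 1)*(r + 4)*(r^3 - 3*r^2 - 13*r + 15) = (r - 5)*(r + 1)*(r + 4)*(r^2 + 2*r - 3) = (r - 5)*(r + 1)*(r + 3)*(r + 4)*(r - 1)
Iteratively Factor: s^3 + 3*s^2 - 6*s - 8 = (s + 4)*(s^2 - s - 2) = (s + 1)*(s + 4)*(s - 2)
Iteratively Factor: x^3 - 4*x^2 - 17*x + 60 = (x + 4)*(x^2 - 8*x + 15) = (x - 3)*(x + 4)*(x - 5)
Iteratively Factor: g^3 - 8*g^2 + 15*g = (g - 5)*(g^2 - 3*g) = (g - 5)*(g - 3)*(g)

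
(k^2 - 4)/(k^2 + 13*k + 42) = (k^2 - 4)/(k^2 + 13*k + 42)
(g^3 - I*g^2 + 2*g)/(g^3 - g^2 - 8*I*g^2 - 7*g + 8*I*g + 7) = g*(g^2 - I*g + 2)/(g^3 - g^2*(1 + 8*I) + g*(-7 + 8*I) + 7)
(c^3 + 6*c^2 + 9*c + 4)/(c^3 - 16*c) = (c^2 + 2*c + 1)/(c*(c - 4))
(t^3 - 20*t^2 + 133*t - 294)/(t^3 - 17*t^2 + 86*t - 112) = (t^2 - 13*t + 42)/(t^2 - 10*t + 16)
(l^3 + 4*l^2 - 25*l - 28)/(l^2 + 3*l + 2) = (l^2 + 3*l - 28)/(l + 2)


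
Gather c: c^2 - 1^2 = c^2 - 1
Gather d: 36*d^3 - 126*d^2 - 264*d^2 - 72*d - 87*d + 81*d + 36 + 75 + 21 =36*d^3 - 390*d^2 - 78*d + 132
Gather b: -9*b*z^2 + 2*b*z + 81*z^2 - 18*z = b*(-9*z^2 + 2*z) + 81*z^2 - 18*z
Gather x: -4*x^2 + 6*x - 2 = -4*x^2 + 6*x - 2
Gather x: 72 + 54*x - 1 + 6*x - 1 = 60*x + 70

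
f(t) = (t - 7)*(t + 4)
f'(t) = 2*t - 3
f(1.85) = -30.13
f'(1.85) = 0.70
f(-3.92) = -0.87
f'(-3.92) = -10.84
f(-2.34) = -15.50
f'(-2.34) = -7.68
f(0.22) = -28.61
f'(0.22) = -2.56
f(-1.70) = -20.01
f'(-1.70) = -6.40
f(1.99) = -30.01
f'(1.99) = 0.98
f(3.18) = -27.43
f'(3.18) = 3.36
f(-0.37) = -26.75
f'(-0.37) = -3.74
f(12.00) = 80.00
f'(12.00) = 21.00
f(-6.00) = 26.00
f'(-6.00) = -15.00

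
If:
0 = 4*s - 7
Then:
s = 7/4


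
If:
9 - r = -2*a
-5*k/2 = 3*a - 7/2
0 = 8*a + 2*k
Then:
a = -1/2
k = 2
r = 8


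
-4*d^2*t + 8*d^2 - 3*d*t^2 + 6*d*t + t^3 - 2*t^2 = (-4*d + t)*(d + t)*(t - 2)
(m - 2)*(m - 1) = m^2 - 3*m + 2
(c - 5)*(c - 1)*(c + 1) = c^3 - 5*c^2 - c + 5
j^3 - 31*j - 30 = (j - 6)*(j + 1)*(j + 5)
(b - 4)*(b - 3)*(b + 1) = b^3 - 6*b^2 + 5*b + 12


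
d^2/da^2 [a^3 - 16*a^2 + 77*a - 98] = 6*a - 32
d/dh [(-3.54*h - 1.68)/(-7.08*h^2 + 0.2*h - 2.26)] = (-25.0632*h^2 - 23.7888*h + 8.3364)/(50.1264*h^4 - 2.832*h^3 + 32.0416*h^2 - 0.904*h + 5.1076)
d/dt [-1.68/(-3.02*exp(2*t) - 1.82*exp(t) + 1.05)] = (-10.1472*exp(t) - 3.0576)*exp(t)/(3.02*exp(2*t) + 1.82*exp(t) - 1.05)^2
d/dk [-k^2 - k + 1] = -2*k - 1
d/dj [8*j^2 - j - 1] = 16*j - 1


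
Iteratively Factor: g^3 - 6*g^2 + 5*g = (g)*(g^2 - 6*g + 5) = g*(g - 5)*(g - 1)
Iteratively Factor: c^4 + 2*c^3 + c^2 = (c + 1)*(c^3 + c^2) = c*(c + 1)*(c^2 + c) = c*(c + 1)^2*(c)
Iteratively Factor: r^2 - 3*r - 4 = (r + 1)*(r - 4)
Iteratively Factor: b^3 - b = (b)*(b^2 - 1) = b*(b - 1)*(b + 1)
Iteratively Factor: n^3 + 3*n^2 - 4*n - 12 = (n + 3)*(n^2 - 4) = (n - 2)*(n + 3)*(n + 2)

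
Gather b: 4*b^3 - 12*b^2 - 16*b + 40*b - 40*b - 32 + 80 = 4*b^3 - 12*b^2 - 16*b + 48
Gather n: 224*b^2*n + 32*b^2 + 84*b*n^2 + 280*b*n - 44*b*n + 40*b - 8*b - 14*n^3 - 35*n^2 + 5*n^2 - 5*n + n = 32*b^2 + 32*b - 14*n^3 + n^2*(84*b - 30) + n*(224*b^2 + 236*b - 4)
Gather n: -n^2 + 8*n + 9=-n^2 + 8*n + 9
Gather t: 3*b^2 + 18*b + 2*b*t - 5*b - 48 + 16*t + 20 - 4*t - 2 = 3*b^2 + 13*b + t*(2*b + 12) - 30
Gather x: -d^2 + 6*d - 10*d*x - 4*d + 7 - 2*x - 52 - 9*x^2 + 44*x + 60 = -d^2 + 2*d - 9*x^2 + x*(42 - 10*d) + 15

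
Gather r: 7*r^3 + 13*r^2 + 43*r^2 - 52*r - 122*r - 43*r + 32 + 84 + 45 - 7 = 7*r^3 + 56*r^2 - 217*r + 154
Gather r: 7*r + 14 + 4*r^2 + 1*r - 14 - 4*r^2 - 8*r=0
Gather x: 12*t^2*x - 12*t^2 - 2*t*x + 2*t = -12*t^2 + 2*t + x*(12*t^2 - 2*t)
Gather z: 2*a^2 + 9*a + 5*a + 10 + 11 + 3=2*a^2 + 14*a + 24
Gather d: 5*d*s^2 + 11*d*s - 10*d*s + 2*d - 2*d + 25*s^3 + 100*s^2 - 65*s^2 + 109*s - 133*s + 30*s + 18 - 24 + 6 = d*(5*s^2 + s) + 25*s^3 + 35*s^2 + 6*s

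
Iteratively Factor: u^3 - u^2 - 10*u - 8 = (u + 1)*(u^2 - 2*u - 8) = (u - 4)*(u + 1)*(u + 2)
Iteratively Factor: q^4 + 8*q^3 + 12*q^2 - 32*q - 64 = (q + 2)*(q^3 + 6*q^2 - 32) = (q + 2)*(q + 4)*(q^2 + 2*q - 8) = (q - 2)*(q + 2)*(q + 4)*(q + 4)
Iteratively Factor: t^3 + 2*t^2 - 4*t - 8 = (t + 2)*(t^2 - 4) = (t + 2)^2*(t - 2)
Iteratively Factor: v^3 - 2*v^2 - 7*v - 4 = (v + 1)*(v^2 - 3*v - 4) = (v + 1)^2*(v - 4)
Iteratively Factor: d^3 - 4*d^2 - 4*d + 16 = (d + 2)*(d^2 - 6*d + 8) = (d - 2)*(d + 2)*(d - 4)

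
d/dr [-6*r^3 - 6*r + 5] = -18*r^2 - 6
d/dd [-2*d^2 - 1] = -4*d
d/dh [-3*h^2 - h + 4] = -6*h - 1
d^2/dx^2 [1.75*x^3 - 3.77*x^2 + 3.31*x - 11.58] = 10.5*x - 7.54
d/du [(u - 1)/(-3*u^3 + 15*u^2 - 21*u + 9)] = 2*(u - 2)/(3*(u^4 - 8*u^3 + 22*u^2 - 24*u + 9))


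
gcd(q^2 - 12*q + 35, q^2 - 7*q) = q - 7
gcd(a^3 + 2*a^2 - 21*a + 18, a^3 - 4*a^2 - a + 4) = a - 1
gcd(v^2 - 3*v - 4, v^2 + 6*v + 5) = v + 1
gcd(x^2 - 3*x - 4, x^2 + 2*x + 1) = x + 1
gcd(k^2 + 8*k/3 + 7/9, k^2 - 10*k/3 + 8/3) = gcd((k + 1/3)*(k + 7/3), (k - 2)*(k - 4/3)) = 1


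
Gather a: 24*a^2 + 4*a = 24*a^2 + 4*a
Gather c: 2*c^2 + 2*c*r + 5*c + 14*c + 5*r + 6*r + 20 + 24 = 2*c^2 + c*(2*r + 19) + 11*r + 44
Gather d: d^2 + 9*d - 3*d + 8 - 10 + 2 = d^2 + 6*d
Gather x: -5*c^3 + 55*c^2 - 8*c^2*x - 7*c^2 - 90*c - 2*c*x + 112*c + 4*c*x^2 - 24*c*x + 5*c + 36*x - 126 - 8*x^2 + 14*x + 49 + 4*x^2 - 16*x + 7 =-5*c^3 + 48*c^2 + 27*c + x^2*(4*c - 4) + x*(-8*c^2 - 26*c + 34) - 70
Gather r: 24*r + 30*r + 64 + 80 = 54*r + 144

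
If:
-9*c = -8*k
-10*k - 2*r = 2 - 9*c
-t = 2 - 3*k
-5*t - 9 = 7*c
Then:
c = 8/191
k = 9/191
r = -200/191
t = -355/191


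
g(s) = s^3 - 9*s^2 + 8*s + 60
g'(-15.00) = 953.00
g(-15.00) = -5460.00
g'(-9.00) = 413.00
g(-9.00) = -1470.00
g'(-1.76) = 48.97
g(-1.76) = 12.59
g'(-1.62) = 45.03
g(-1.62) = 19.17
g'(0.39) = 1.44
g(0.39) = 61.81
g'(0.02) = 7.64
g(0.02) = 60.16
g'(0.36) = 1.91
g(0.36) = 61.76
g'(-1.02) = 29.48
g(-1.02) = 41.42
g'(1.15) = -8.73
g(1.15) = 58.82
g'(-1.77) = 49.26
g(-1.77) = 12.10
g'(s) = 3*s^2 - 18*s + 8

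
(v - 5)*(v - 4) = v^2 - 9*v + 20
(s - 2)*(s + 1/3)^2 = s^3 - 4*s^2/3 - 11*s/9 - 2/9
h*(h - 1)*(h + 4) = h^3 + 3*h^2 - 4*h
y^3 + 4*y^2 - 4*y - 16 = (y - 2)*(y + 2)*(y + 4)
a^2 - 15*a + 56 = (a - 8)*(a - 7)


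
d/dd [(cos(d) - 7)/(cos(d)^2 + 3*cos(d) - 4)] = (cos(d)^2 - 14*cos(d) - 17)*sin(d)/((cos(d) - 1)^2*(cos(d) + 4)^2)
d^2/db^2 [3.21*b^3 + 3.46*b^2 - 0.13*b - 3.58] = 19.26*b + 6.92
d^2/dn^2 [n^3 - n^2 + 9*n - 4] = 6*n - 2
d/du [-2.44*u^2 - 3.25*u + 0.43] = -4.88*u - 3.25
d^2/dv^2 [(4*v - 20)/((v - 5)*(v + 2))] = 8/(v + 2)^3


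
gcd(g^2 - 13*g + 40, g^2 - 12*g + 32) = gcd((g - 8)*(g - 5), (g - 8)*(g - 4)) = g - 8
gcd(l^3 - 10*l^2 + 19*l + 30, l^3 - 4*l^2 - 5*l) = l^2 - 4*l - 5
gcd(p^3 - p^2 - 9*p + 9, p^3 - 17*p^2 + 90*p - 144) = p - 3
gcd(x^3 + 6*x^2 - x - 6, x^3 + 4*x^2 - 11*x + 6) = x^2 + 5*x - 6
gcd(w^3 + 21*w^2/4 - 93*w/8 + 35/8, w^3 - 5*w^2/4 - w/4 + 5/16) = w^2 - 7*w/4 + 5/8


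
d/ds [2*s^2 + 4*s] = 4*s + 4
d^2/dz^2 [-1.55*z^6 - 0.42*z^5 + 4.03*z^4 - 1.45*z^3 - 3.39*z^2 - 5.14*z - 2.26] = -46.5*z^4 - 8.4*z^3 + 48.36*z^2 - 8.7*z - 6.78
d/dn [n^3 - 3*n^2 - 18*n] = 3*n^2 - 6*n - 18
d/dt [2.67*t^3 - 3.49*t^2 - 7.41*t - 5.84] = 8.01*t^2 - 6.98*t - 7.41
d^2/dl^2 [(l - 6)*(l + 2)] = 2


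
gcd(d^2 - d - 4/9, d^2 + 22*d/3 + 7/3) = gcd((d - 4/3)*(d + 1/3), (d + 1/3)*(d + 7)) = d + 1/3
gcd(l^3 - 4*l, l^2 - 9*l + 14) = l - 2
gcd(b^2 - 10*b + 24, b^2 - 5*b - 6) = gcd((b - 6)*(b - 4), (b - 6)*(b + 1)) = b - 6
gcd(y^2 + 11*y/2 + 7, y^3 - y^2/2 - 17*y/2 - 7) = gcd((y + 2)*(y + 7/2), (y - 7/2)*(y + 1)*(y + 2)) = y + 2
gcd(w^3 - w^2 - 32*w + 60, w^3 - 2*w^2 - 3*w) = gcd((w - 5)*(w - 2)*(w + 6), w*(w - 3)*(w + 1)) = 1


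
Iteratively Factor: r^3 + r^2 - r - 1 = (r + 1)*(r^2 - 1) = (r - 1)*(r + 1)*(r + 1)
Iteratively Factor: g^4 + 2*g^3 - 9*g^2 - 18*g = (g + 2)*(g^3 - 9*g) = (g + 2)*(g + 3)*(g^2 - 3*g) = g*(g + 2)*(g + 3)*(g - 3)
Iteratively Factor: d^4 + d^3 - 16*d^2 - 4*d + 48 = (d + 2)*(d^3 - d^2 - 14*d + 24) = (d - 3)*(d + 2)*(d^2 + 2*d - 8) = (d - 3)*(d - 2)*(d + 2)*(d + 4)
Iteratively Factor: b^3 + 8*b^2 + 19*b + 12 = (b + 1)*(b^2 + 7*b + 12) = (b + 1)*(b + 3)*(b + 4)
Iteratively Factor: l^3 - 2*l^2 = (l)*(l^2 - 2*l) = l*(l - 2)*(l)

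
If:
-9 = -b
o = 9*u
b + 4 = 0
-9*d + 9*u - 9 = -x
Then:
No Solution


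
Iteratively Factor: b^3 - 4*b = (b - 2)*(b^2 + 2*b) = b*(b - 2)*(b + 2)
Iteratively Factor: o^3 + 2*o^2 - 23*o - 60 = (o + 4)*(o^2 - 2*o - 15) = (o - 5)*(o + 4)*(o + 3)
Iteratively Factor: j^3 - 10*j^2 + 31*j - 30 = (j - 5)*(j^2 - 5*j + 6) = (j - 5)*(j - 2)*(j - 3)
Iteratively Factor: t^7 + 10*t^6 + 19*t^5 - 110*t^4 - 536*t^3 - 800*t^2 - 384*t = (t + 3)*(t^6 + 7*t^5 - 2*t^4 - 104*t^3 - 224*t^2 - 128*t) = (t + 2)*(t + 3)*(t^5 + 5*t^4 - 12*t^3 - 80*t^2 - 64*t) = (t + 1)*(t + 2)*(t + 3)*(t^4 + 4*t^3 - 16*t^2 - 64*t) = (t + 1)*(t + 2)*(t + 3)*(t + 4)*(t^3 - 16*t) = (t - 4)*(t + 1)*(t + 2)*(t + 3)*(t + 4)*(t^2 + 4*t) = (t - 4)*(t + 1)*(t + 2)*(t + 3)*(t + 4)^2*(t)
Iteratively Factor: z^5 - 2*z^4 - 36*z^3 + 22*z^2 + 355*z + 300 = (z - 5)*(z^4 + 3*z^3 - 21*z^2 - 83*z - 60) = (z - 5)*(z + 4)*(z^3 - z^2 - 17*z - 15) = (z - 5)^2*(z + 4)*(z^2 + 4*z + 3) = (z - 5)^2*(z + 3)*(z + 4)*(z + 1)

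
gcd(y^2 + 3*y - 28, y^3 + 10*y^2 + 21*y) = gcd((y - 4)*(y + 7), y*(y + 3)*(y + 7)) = y + 7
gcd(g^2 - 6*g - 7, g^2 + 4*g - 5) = 1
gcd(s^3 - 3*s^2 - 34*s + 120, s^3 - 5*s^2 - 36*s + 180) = s^2 + s - 30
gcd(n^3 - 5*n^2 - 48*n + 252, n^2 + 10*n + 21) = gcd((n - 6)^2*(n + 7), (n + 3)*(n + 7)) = n + 7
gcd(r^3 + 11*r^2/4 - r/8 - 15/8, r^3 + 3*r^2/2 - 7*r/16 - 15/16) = r^2 + r/4 - 3/4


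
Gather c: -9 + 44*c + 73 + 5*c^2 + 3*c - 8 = 5*c^2 + 47*c + 56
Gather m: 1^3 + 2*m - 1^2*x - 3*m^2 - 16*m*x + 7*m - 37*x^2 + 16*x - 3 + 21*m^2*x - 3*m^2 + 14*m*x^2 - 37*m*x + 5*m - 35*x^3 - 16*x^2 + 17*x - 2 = m^2*(21*x - 6) + m*(14*x^2 - 53*x + 14) - 35*x^3 - 53*x^2 + 32*x - 4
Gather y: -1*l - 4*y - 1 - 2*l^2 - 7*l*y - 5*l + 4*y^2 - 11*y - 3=-2*l^2 - 6*l + 4*y^2 + y*(-7*l - 15) - 4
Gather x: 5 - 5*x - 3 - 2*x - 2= -7*x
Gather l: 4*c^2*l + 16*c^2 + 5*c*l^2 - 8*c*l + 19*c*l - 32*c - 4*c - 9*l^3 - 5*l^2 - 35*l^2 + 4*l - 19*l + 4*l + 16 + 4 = 16*c^2 - 36*c - 9*l^3 + l^2*(5*c - 40) + l*(4*c^2 + 11*c - 11) + 20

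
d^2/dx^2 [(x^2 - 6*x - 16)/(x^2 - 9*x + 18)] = 6*(x^3 - 34*x^2 + 252*x - 552)/(x^6 - 27*x^5 + 297*x^4 - 1701*x^3 + 5346*x^2 - 8748*x + 5832)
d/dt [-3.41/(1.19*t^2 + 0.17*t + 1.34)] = (8.1158*t + 0.5797)/(1.19*t^2 + 0.17*t + 1.34)^2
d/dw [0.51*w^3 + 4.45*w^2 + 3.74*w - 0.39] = 1.53*w^2 + 8.9*w + 3.74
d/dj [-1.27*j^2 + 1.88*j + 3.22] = 1.88 - 2.54*j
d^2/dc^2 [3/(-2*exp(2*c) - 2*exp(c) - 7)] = 6*(-4*(2*exp(c) + 1)^2*exp(c) + (4*exp(c) + 1)*(2*exp(2*c) + 2*exp(c) + 7))*exp(c)/(2*exp(2*c) + 2*exp(c) + 7)^3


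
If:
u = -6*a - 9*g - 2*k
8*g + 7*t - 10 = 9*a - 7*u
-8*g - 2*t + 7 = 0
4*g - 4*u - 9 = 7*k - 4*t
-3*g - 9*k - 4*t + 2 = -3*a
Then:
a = -22003/19716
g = 6067/6572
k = -611/1643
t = -633/3286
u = -5709/6572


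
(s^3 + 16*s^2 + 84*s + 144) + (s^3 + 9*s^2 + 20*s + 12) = 2*s^3 + 25*s^2 + 104*s + 156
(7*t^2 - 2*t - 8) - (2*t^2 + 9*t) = 5*t^2 - 11*t - 8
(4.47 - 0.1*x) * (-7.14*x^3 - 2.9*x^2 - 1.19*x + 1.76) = 0.714*x^4 - 31.6258*x^3 - 12.844*x^2 - 5.4953*x + 7.8672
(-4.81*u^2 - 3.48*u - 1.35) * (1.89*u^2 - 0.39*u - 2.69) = -9.0909*u^4 - 4.7013*u^3 + 11.7446*u^2 + 9.8877*u + 3.6315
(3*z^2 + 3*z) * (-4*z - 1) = -12*z^3 - 15*z^2 - 3*z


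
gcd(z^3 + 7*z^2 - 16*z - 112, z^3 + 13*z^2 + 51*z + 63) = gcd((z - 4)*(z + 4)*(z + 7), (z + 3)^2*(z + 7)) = z + 7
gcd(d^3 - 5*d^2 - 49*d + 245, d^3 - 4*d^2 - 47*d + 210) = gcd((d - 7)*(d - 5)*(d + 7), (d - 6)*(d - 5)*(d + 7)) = d^2 + 2*d - 35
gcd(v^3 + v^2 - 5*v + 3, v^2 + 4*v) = 1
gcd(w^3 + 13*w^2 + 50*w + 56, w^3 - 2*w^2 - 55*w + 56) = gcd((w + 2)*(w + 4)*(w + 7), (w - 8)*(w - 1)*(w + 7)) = w + 7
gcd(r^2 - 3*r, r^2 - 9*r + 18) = r - 3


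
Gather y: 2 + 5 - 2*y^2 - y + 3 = -2*y^2 - y + 10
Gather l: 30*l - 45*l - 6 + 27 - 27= -15*l - 6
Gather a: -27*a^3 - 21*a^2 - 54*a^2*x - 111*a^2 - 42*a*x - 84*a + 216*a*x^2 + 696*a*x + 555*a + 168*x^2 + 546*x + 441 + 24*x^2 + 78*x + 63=-27*a^3 + a^2*(-54*x - 132) + a*(216*x^2 + 654*x + 471) + 192*x^2 + 624*x + 504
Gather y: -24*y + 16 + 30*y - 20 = 6*y - 4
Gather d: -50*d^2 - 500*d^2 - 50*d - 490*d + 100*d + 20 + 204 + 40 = -550*d^2 - 440*d + 264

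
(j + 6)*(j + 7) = j^2 + 13*j + 42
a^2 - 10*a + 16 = (a - 8)*(a - 2)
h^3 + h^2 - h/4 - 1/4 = (h - 1/2)*(h + 1/2)*(h + 1)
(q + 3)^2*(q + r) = q^3 + q^2*r + 6*q^2 + 6*q*r + 9*q + 9*r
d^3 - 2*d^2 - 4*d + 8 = (d - 2)^2*(d + 2)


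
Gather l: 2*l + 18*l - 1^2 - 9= 20*l - 10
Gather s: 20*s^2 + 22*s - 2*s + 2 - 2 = 20*s^2 + 20*s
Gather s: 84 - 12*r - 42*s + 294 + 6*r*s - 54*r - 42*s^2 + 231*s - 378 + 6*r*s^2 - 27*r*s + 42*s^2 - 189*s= 6*r*s^2 - 21*r*s - 66*r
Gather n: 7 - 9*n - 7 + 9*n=0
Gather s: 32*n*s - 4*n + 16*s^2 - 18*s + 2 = -4*n + 16*s^2 + s*(32*n - 18) + 2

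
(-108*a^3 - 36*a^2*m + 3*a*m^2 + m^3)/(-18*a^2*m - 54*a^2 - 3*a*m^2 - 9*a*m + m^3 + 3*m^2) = (6*a + m)/(m + 3)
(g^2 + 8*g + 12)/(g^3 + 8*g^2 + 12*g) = 1/g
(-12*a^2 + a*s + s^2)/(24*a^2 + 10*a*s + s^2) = (-3*a + s)/(6*a + s)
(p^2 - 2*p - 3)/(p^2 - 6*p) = (p^2 - 2*p - 3)/(p*(p - 6))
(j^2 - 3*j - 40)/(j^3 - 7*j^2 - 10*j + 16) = (j + 5)/(j^2 + j - 2)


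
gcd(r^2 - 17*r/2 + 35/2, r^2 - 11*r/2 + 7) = r - 7/2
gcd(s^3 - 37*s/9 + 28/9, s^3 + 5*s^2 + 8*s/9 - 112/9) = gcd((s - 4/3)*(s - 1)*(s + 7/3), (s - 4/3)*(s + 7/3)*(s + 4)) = s^2 + s - 28/9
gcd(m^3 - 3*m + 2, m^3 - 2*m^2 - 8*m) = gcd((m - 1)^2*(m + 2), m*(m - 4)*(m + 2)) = m + 2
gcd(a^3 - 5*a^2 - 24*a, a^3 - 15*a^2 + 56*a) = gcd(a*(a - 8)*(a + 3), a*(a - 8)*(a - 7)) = a^2 - 8*a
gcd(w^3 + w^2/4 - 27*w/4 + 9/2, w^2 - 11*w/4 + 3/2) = w^2 - 11*w/4 + 3/2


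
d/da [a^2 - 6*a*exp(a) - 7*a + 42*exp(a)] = -6*a*exp(a) + 2*a + 36*exp(a) - 7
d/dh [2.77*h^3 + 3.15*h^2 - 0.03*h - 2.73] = 8.31*h^2 + 6.3*h - 0.03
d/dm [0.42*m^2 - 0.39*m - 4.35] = 0.84*m - 0.39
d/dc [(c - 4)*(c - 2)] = 2*c - 6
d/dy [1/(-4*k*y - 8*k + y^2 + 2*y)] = 2*(2*k - y - 1)/(4*k*y + 8*k - y^2 - 2*y)^2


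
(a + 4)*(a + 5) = a^2 + 9*a + 20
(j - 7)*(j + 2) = j^2 - 5*j - 14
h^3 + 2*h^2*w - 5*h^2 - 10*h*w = h*(h - 5)*(h + 2*w)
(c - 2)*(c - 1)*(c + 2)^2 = c^4 + c^3 - 6*c^2 - 4*c + 8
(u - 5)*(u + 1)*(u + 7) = u^3 + 3*u^2 - 33*u - 35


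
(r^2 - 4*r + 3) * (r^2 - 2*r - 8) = r^4 - 6*r^3 + 3*r^2 + 26*r - 24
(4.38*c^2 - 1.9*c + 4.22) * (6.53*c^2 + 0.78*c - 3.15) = 28.6014*c^4 - 8.9906*c^3 + 12.2776*c^2 + 9.2766*c - 13.293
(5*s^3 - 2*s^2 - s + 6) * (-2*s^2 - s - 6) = -10*s^5 - s^4 - 26*s^3 + s^2 - 36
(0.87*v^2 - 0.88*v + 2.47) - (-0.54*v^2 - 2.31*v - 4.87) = 1.41*v^2 + 1.43*v + 7.34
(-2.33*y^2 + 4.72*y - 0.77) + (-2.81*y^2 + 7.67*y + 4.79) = -5.14*y^2 + 12.39*y + 4.02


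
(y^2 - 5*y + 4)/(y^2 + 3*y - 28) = (y - 1)/(y + 7)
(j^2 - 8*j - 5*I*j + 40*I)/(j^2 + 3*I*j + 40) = (j - 8)/(j + 8*I)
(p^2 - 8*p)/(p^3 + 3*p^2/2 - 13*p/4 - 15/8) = 8*p*(p - 8)/(8*p^3 + 12*p^2 - 26*p - 15)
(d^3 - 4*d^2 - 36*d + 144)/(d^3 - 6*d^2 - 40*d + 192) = (d - 6)/(d - 8)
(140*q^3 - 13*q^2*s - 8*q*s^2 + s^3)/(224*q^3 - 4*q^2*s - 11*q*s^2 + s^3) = (5*q - s)/(8*q - s)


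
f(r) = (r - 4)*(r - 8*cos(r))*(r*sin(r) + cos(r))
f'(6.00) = -16.40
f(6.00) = 2.41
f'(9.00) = -562.18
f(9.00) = 227.88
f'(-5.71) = -434.08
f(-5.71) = -272.37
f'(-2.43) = -17.39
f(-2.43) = -19.36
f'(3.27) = 10.70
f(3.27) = 11.54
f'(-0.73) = -0.20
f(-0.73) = 38.99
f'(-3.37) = -78.67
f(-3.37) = 56.61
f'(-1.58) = 59.11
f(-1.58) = 13.20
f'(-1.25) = 38.49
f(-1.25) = 29.74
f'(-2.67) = -63.61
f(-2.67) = -9.58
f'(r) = r*(r - 4)*(r - 8*cos(r))*cos(r) + (r - 4)*(r*sin(r) + cos(r))*(8*sin(r) + 1) + (r - 8*cos(r))*(r*sin(r) + cos(r))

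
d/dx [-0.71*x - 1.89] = -0.710000000000000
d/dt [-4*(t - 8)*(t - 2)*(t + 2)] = -12*t^2 + 64*t + 16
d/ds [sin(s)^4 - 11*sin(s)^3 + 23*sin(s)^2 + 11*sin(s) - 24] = (4*sin(s)^3 - 33*sin(s)^2 + 46*sin(s) + 11)*cos(s)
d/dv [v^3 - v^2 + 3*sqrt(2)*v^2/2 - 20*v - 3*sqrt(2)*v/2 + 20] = 3*v^2 - 2*v + 3*sqrt(2)*v - 20 - 3*sqrt(2)/2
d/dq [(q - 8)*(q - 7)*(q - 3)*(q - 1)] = 4*q^3 - 57*q^2 + 238*q - 269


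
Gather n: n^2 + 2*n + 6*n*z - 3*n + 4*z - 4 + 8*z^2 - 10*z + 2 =n^2 + n*(6*z - 1) + 8*z^2 - 6*z - 2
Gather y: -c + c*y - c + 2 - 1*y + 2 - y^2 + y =c*y - 2*c - y^2 + 4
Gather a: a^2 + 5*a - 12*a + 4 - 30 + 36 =a^2 - 7*a + 10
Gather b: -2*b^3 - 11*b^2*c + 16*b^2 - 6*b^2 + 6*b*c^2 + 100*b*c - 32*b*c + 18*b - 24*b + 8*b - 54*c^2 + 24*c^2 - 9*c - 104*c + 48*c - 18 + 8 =-2*b^3 + b^2*(10 - 11*c) + b*(6*c^2 + 68*c + 2) - 30*c^2 - 65*c - 10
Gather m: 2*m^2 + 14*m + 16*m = 2*m^2 + 30*m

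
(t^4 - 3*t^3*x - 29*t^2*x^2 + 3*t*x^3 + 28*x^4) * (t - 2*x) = t^5 - 5*t^4*x - 23*t^3*x^2 + 61*t^2*x^3 + 22*t*x^4 - 56*x^5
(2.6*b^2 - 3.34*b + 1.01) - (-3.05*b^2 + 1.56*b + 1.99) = 5.65*b^2 - 4.9*b - 0.98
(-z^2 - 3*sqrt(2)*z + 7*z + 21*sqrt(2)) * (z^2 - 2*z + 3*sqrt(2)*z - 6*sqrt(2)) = -z^4 - 6*sqrt(2)*z^3 + 9*z^3 - 32*z^2 + 54*sqrt(2)*z^2 - 84*sqrt(2)*z + 162*z - 252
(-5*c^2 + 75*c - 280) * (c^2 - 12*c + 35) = -5*c^4 + 135*c^3 - 1355*c^2 + 5985*c - 9800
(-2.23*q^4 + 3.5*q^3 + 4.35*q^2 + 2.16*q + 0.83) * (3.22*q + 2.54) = -7.1806*q^5 + 5.6058*q^4 + 22.897*q^3 + 18.0042*q^2 + 8.159*q + 2.1082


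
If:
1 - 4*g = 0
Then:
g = 1/4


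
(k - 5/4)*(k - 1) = k^2 - 9*k/4 + 5/4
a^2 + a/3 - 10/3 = (a - 5/3)*(a + 2)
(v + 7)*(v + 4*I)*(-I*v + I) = -I*v^3 + 4*v^2 - 6*I*v^2 + 24*v + 7*I*v - 28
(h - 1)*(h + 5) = h^2 + 4*h - 5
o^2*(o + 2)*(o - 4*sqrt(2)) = o^4 - 4*sqrt(2)*o^3 + 2*o^3 - 8*sqrt(2)*o^2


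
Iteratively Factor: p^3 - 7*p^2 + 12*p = (p - 4)*(p^2 - 3*p) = (p - 4)*(p - 3)*(p)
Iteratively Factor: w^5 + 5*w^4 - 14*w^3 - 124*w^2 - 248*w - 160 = (w + 2)*(w^4 + 3*w^3 - 20*w^2 - 84*w - 80) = (w + 2)^2*(w^3 + w^2 - 22*w - 40) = (w + 2)^3*(w^2 - w - 20) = (w + 2)^3*(w + 4)*(w - 5)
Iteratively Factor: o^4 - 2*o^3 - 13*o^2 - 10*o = (o + 2)*(o^3 - 4*o^2 - 5*o) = (o - 5)*(o + 2)*(o^2 + o) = o*(o - 5)*(o + 2)*(o + 1)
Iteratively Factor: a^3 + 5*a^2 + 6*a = (a + 3)*(a^2 + 2*a) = a*(a + 3)*(a + 2)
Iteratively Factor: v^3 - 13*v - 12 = (v - 4)*(v^2 + 4*v + 3) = (v - 4)*(v + 3)*(v + 1)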